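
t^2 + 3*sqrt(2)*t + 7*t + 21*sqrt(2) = (t + 7)*(t + 3*sqrt(2))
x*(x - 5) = x^2 - 5*x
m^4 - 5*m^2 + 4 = (m - 2)*(m - 1)*(m + 1)*(m + 2)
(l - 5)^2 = l^2 - 10*l + 25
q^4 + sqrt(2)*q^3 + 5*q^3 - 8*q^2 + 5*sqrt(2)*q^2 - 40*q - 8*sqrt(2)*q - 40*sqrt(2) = (q + 5)*(q - 2*sqrt(2))*(q + sqrt(2))*(q + 2*sqrt(2))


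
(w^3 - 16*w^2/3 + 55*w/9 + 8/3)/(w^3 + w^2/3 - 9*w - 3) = (w - 8/3)/(w + 3)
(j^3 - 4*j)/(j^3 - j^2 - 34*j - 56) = j*(j - 2)/(j^2 - 3*j - 28)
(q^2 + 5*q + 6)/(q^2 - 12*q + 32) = (q^2 + 5*q + 6)/(q^2 - 12*q + 32)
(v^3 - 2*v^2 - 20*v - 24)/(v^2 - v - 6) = (v^2 - 4*v - 12)/(v - 3)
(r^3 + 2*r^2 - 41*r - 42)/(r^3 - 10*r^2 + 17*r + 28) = (r^2 + r - 42)/(r^2 - 11*r + 28)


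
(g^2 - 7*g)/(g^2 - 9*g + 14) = g/(g - 2)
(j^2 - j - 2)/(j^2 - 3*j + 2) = (j + 1)/(j - 1)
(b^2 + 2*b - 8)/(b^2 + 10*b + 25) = (b^2 + 2*b - 8)/(b^2 + 10*b + 25)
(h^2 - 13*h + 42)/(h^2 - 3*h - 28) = (h - 6)/(h + 4)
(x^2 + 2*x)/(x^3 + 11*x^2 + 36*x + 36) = x/(x^2 + 9*x + 18)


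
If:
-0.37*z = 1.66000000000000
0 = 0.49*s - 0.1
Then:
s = 0.20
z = -4.49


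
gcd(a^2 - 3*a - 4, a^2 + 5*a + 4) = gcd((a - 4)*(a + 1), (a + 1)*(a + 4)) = a + 1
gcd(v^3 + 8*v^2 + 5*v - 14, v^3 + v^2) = 1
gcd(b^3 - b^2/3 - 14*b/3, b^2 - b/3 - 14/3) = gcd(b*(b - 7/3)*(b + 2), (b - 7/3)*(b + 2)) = b^2 - b/3 - 14/3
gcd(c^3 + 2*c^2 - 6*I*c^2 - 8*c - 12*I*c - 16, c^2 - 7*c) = 1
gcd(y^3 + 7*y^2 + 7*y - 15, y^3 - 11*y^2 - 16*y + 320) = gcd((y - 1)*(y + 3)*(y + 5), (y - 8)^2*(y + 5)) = y + 5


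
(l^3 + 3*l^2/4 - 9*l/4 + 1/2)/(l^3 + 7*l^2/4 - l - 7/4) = (4*l^2 + 7*l - 2)/(4*l^2 + 11*l + 7)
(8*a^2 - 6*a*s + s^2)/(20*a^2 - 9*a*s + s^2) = (-2*a + s)/(-5*a + s)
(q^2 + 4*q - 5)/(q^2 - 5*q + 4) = (q + 5)/(q - 4)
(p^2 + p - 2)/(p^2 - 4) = (p - 1)/(p - 2)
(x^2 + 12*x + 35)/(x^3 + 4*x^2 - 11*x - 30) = (x + 7)/(x^2 - x - 6)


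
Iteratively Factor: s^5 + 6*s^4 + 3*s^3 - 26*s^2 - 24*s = (s + 4)*(s^4 + 2*s^3 - 5*s^2 - 6*s) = s*(s + 4)*(s^3 + 2*s^2 - 5*s - 6) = s*(s + 3)*(s + 4)*(s^2 - s - 2) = s*(s + 1)*(s + 3)*(s + 4)*(s - 2)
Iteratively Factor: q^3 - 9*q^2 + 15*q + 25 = (q + 1)*(q^2 - 10*q + 25) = (q - 5)*(q + 1)*(q - 5)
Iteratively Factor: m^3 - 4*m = (m + 2)*(m^2 - 2*m) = m*(m + 2)*(m - 2)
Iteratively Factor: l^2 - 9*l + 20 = (l - 4)*(l - 5)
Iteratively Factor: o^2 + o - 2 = (o - 1)*(o + 2)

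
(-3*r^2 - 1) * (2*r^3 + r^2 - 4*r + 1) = -6*r^5 - 3*r^4 + 10*r^3 - 4*r^2 + 4*r - 1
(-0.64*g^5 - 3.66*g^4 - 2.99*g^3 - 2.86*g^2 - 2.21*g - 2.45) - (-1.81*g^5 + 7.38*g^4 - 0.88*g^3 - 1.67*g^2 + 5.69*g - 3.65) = 1.17*g^5 - 11.04*g^4 - 2.11*g^3 - 1.19*g^2 - 7.9*g + 1.2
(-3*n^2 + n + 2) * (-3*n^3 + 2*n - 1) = 9*n^5 - 3*n^4 - 12*n^3 + 5*n^2 + 3*n - 2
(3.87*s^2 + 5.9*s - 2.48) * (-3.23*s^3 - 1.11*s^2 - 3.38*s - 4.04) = -12.5001*s^5 - 23.3527*s^4 - 11.6192*s^3 - 32.824*s^2 - 15.4536*s + 10.0192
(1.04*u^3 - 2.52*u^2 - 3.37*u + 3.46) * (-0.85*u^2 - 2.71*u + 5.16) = -0.884*u^5 - 0.6764*u^4 + 15.0601*u^3 - 6.8115*u^2 - 26.7658*u + 17.8536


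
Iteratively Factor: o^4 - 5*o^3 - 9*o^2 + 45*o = (o - 5)*(o^3 - 9*o) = o*(o - 5)*(o^2 - 9) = o*(o - 5)*(o + 3)*(o - 3)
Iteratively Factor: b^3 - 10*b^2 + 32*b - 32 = (b - 2)*(b^2 - 8*b + 16) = (b - 4)*(b - 2)*(b - 4)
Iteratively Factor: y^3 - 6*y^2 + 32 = (y - 4)*(y^2 - 2*y - 8) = (y - 4)^2*(y + 2)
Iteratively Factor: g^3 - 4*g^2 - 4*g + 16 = (g + 2)*(g^2 - 6*g + 8) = (g - 4)*(g + 2)*(g - 2)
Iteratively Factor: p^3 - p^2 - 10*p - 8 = (p + 2)*(p^2 - 3*p - 4) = (p - 4)*(p + 2)*(p + 1)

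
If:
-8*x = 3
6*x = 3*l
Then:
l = -3/4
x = -3/8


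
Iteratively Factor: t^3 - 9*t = (t - 3)*(t^2 + 3*t) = (t - 3)*(t + 3)*(t)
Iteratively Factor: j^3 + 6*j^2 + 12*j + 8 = (j + 2)*(j^2 + 4*j + 4) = (j + 2)^2*(j + 2)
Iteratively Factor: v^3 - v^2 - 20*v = (v)*(v^2 - v - 20) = v*(v - 5)*(v + 4)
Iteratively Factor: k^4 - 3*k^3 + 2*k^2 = (k)*(k^3 - 3*k^2 + 2*k) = k^2*(k^2 - 3*k + 2) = k^2*(k - 2)*(k - 1)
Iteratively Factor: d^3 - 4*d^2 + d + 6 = (d - 2)*(d^2 - 2*d - 3) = (d - 3)*(d - 2)*(d + 1)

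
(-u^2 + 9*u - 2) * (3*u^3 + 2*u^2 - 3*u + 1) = -3*u^5 + 25*u^4 + 15*u^3 - 32*u^2 + 15*u - 2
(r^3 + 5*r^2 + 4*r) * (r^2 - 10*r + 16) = r^5 - 5*r^4 - 30*r^3 + 40*r^2 + 64*r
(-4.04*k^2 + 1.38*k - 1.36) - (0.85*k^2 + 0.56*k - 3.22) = -4.89*k^2 + 0.82*k + 1.86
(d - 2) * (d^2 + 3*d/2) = d^3 - d^2/2 - 3*d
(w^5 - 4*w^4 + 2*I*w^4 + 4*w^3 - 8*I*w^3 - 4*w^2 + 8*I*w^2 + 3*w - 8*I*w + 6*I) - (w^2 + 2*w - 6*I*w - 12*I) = w^5 - 4*w^4 + 2*I*w^4 + 4*w^3 - 8*I*w^3 - 5*w^2 + 8*I*w^2 + w - 2*I*w + 18*I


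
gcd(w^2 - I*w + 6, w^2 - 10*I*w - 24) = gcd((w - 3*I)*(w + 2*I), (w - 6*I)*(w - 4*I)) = 1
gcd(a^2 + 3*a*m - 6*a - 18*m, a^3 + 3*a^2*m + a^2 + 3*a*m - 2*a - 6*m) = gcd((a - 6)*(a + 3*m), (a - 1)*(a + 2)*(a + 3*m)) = a + 3*m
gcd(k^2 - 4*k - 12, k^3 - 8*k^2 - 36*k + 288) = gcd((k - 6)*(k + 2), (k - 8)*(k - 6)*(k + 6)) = k - 6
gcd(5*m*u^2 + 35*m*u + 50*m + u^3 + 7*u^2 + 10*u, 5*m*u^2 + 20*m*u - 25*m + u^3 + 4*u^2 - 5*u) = 5*m*u + 25*m + u^2 + 5*u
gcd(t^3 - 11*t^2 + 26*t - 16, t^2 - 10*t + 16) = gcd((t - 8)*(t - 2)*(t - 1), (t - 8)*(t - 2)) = t^2 - 10*t + 16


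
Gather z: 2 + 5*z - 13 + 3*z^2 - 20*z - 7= 3*z^2 - 15*z - 18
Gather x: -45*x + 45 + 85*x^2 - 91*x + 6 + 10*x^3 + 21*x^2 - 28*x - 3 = 10*x^3 + 106*x^2 - 164*x + 48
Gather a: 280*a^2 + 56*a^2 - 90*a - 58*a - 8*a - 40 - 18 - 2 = 336*a^2 - 156*a - 60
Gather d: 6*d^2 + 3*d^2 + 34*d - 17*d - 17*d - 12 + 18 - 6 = 9*d^2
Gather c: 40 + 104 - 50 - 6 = 88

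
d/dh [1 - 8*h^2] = -16*h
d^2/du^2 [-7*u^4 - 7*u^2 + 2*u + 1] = -84*u^2 - 14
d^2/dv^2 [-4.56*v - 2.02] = 0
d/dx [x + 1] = 1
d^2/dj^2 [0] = 0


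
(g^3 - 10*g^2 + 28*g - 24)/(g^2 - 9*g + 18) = (g^2 - 4*g + 4)/(g - 3)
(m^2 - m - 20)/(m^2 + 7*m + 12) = (m - 5)/(m + 3)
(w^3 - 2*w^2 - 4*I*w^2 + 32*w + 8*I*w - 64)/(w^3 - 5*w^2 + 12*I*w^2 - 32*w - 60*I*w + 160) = (w^2 + w*(-2 - 8*I) + 16*I)/(w^2 + w*(-5 + 8*I) - 40*I)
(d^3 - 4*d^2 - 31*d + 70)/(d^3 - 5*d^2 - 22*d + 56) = (d + 5)/(d + 4)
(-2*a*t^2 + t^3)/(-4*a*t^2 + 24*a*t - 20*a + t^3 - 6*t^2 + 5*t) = t^2*(2*a - t)/(4*a*t^2 - 24*a*t + 20*a - t^3 + 6*t^2 - 5*t)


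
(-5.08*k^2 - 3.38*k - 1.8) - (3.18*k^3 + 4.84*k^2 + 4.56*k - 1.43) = -3.18*k^3 - 9.92*k^2 - 7.94*k - 0.37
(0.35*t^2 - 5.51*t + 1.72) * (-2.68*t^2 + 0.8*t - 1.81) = -0.938*t^4 + 15.0468*t^3 - 9.6511*t^2 + 11.3491*t - 3.1132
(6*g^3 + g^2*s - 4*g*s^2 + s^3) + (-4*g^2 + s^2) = 6*g^3 + g^2*s - 4*g^2 - 4*g*s^2 + s^3 + s^2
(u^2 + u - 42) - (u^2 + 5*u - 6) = -4*u - 36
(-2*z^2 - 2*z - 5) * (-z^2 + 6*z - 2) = 2*z^4 - 10*z^3 - 3*z^2 - 26*z + 10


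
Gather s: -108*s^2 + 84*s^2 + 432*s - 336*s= -24*s^2 + 96*s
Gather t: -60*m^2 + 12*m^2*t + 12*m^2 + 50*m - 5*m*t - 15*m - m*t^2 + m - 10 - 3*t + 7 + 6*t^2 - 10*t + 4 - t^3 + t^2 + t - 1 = -48*m^2 + 36*m - t^3 + t^2*(7 - m) + t*(12*m^2 - 5*m - 12)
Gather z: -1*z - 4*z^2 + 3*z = -4*z^2 + 2*z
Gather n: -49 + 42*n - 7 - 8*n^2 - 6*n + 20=-8*n^2 + 36*n - 36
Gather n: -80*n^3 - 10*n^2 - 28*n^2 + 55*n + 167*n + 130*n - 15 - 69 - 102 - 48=-80*n^3 - 38*n^2 + 352*n - 234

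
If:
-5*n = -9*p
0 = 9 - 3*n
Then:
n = 3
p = 5/3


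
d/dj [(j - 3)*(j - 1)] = 2*j - 4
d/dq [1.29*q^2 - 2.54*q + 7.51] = 2.58*q - 2.54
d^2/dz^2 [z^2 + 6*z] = 2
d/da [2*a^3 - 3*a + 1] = 6*a^2 - 3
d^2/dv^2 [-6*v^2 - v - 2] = -12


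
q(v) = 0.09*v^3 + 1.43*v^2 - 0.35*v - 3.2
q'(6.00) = 26.53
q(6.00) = 65.62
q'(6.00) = 26.53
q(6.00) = 65.62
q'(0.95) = 2.61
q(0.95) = -2.16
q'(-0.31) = -1.21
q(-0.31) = -2.96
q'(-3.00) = -6.50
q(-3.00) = 8.29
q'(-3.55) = -7.10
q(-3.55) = 12.04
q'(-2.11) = -5.18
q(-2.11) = 3.06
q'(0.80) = 2.11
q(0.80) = -2.52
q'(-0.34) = -1.29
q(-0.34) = -2.92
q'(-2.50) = -5.81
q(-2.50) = 5.21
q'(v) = 0.27*v^2 + 2.86*v - 0.35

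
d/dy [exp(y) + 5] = exp(y)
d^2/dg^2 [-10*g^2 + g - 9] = -20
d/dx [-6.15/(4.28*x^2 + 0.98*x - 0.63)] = (52.644*x + 6.027)/(4.28*x^2 + 0.98*x - 0.63)^2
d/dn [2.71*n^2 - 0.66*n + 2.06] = 5.42*n - 0.66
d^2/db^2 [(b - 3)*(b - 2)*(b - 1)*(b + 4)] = 12*b^2 - 12*b - 26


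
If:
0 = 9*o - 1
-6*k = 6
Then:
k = -1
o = 1/9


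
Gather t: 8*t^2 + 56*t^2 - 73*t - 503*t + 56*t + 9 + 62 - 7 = 64*t^2 - 520*t + 64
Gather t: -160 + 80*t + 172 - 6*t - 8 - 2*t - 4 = 72*t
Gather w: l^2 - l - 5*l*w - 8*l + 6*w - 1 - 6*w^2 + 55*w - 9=l^2 - 9*l - 6*w^2 + w*(61 - 5*l) - 10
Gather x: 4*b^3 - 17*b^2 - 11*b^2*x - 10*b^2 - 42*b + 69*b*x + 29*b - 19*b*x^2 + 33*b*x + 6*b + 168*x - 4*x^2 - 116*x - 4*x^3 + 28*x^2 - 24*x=4*b^3 - 27*b^2 - 7*b - 4*x^3 + x^2*(24 - 19*b) + x*(-11*b^2 + 102*b + 28)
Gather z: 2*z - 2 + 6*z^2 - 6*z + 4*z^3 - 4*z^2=4*z^3 + 2*z^2 - 4*z - 2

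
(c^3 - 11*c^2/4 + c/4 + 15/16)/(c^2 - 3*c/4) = c - 2 - 5/(4*c)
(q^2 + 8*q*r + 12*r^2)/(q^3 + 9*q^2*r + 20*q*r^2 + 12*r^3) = 1/(q + r)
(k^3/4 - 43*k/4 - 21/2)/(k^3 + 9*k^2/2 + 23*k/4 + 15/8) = 2*(k^3 - 43*k - 42)/(8*k^3 + 36*k^2 + 46*k + 15)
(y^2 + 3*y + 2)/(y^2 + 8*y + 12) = (y + 1)/(y + 6)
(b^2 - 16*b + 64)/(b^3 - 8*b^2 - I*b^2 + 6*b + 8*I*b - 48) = (b - 8)/(b^2 - I*b + 6)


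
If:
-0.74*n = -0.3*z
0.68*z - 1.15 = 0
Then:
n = 0.69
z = 1.69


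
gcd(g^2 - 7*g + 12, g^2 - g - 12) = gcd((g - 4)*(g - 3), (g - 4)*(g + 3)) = g - 4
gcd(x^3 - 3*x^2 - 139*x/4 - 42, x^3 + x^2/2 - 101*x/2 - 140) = x^2 - 9*x/2 - 28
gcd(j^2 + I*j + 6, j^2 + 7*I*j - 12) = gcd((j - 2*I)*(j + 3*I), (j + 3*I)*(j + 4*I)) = j + 3*I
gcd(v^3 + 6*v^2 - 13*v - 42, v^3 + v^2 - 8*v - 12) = v^2 - v - 6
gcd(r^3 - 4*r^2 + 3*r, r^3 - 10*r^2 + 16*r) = r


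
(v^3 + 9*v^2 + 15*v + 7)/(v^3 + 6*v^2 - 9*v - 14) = (v + 1)/(v - 2)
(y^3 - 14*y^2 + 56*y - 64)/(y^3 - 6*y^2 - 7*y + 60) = (y^2 - 10*y + 16)/(y^2 - 2*y - 15)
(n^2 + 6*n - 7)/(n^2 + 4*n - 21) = (n - 1)/(n - 3)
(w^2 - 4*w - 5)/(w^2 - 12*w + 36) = (w^2 - 4*w - 5)/(w^2 - 12*w + 36)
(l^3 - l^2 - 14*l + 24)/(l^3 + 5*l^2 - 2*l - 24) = (l - 3)/(l + 3)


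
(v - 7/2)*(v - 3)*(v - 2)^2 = v^4 - 21*v^3/2 + 81*v^2/2 - 68*v + 42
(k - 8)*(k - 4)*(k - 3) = k^3 - 15*k^2 + 68*k - 96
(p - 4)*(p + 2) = p^2 - 2*p - 8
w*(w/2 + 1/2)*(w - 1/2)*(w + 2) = w^4/2 + 5*w^3/4 + w^2/4 - w/2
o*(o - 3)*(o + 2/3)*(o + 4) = o^4 + 5*o^3/3 - 34*o^2/3 - 8*o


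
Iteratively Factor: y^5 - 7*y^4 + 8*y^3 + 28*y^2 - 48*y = (y - 2)*(y^4 - 5*y^3 - 2*y^2 + 24*y) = (y - 4)*(y - 2)*(y^3 - y^2 - 6*y) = y*(y - 4)*(y - 2)*(y^2 - y - 6) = y*(y - 4)*(y - 3)*(y - 2)*(y + 2)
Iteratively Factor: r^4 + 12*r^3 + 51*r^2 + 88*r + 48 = (r + 1)*(r^3 + 11*r^2 + 40*r + 48) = (r + 1)*(r + 4)*(r^2 + 7*r + 12) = (r + 1)*(r + 3)*(r + 4)*(r + 4)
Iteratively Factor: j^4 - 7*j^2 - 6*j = (j + 1)*(j^3 - j^2 - 6*j) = (j + 1)*(j + 2)*(j^2 - 3*j) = (j - 3)*(j + 1)*(j + 2)*(j)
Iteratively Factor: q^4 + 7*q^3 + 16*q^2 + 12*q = (q + 3)*(q^3 + 4*q^2 + 4*q) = q*(q + 3)*(q^2 + 4*q + 4) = q*(q + 2)*(q + 3)*(q + 2)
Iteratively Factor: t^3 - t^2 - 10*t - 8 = (t + 2)*(t^2 - 3*t - 4) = (t + 1)*(t + 2)*(t - 4)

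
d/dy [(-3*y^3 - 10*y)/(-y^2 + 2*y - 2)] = (3*y^4 - 12*y^3 + 8*y^2 + 20)/(y^4 - 4*y^3 + 8*y^2 - 8*y + 4)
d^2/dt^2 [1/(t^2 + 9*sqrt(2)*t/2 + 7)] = 4*(-4*t^2 - 18*sqrt(2)*t + (4*t + 9*sqrt(2))^2 - 28)/(2*t^2 + 9*sqrt(2)*t + 14)^3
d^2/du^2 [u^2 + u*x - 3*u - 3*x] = 2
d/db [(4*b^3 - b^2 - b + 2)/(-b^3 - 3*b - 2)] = (-b^4 - 26*b^3 - 15*b^2 + 4*b + 8)/(b^6 + 6*b^4 + 4*b^3 + 9*b^2 + 12*b + 4)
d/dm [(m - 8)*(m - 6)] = 2*m - 14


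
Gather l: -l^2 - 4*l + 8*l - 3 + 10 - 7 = -l^2 + 4*l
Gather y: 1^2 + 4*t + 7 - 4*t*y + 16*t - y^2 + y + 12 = 20*t - y^2 + y*(1 - 4*t) + 20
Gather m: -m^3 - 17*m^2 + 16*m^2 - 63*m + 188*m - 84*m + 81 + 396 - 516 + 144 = -m^3 - m^2 + 41*m + 105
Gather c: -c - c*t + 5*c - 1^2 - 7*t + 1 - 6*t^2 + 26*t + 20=c*(4 - t) - 6*t^2 + 19*t + 20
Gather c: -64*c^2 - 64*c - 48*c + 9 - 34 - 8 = -64*c^2 - 112*c - 33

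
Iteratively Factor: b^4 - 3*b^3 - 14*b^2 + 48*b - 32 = (b - 4)*(b^3 + b^2 - 10*b + 8) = (b - 4)*(b + 4)*(b^2 - 3*b + 2) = (b - 4)*(b - 1)*(b + 4)*(b - 2)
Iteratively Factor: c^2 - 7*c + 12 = (c - 3)*(c - 4)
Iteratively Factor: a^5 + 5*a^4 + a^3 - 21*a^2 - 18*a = (a + 3)*(a^4 + 2*a^3 - 5*a^2 - 6*a) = (a + 3)^2*(a^3 - a^2 - 2*a) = (a - 2)*(a + 3)^2*(a^2 + a) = a*(a - 2)*(a + 3)^2*(a + 1)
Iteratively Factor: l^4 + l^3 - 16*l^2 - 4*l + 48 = (l + 4)*(l^3 - 3*l^2 - 4*l + 12) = (l + 2)*(l + 4)*(l^2 - 5*l + 6) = (l - 2)*(l + 2)*(l + 4)*(l - 3)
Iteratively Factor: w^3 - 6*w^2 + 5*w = (w - 1)*(w^2 - 5*w) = (w - 5)*(w - 1)*(w)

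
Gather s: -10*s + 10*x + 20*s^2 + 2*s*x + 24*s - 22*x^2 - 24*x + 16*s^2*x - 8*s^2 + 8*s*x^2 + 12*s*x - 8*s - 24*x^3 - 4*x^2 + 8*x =s^2*(16*x + 12) + s*(8*x^2 + 14*x + 6) - 24*x^3 - 26*x^2 - 6*x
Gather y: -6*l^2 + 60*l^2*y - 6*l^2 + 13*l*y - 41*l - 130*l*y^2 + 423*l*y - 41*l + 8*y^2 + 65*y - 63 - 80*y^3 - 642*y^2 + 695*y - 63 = -12*l^2 - 82*l - 80*y^3 + y^2*(-130*l - 634) + y*(60*l^2 + 436*l + 760) - 126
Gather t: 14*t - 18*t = -4*t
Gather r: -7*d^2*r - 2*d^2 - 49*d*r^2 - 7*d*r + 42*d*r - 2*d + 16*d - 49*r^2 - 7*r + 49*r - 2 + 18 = -2*d^2 + 14*d + r^2*(-49*d - 49) + r*(-7*d^2 + 35*d + 42) + 16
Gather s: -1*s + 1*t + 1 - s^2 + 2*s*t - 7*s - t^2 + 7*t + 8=-s^2 + s*(2*t - 8) - t^2 + 8*t + 9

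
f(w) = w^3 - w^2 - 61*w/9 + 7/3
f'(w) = 3*w^2 - 2*w - 61/9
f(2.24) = -6.63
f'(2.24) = 3.80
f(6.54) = 194.96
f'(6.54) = 108.46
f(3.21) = 3.35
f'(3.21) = 17.71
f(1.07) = -4.84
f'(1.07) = -5.48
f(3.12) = 1.82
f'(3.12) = 16.19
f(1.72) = -7.19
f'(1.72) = -1.34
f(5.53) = 103.38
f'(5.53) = 73.90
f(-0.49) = 5.30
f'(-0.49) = -5.08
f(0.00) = 2.33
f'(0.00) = -6.78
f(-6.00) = -209.00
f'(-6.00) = 113.22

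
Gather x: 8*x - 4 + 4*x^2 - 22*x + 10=4*x^2 - 14*x + 6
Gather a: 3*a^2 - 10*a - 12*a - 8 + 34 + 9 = 3*a^2 - 22*a + 35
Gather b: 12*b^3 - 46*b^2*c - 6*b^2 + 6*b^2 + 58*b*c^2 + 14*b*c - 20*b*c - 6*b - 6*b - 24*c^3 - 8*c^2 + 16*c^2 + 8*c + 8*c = 12*b^3 - 46*b^2*c + b*(58*c^2 - 6*c - 12) - 24*c^3 + 8*c^2 + 16*c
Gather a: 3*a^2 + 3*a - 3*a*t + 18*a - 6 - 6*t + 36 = 3*a^2 + a*(21 - 3*t) - 6*t + 30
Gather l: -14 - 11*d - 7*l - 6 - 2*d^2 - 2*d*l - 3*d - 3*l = -2*d^2 - 14*d + l*(-2*d - 10) - 20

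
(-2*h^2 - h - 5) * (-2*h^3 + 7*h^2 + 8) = 4*h^5 - 12*h^4 + 3*h^3 - 51*h^2 - 8*h - 40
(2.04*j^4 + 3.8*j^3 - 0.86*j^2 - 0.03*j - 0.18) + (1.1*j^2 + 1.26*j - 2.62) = 2.04*j^4 + 3.8*j^3 + 0.24*j^2 + 1.23*j - 2.8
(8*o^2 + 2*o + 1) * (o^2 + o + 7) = 8*o^4 + 10*o^3 + 59*o^2 + 15*o + 7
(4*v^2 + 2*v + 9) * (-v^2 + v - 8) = -4*v^4 + 2*v^3 - 39*v^2 - 7*v - 72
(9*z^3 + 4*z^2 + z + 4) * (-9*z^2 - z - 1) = -81*z^5 - 45*z^4 - 22*z^3 - 41*z^2 - 5*z - 4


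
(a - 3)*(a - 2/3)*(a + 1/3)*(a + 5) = a^4 + 5*a^3/3 - 143*a^2/9 + 41*a/9 + 10/3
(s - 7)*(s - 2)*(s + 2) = s^3 - 7*s^2 - 4*s + 28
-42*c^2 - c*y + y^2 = (-7*c + y)*(6*c + y)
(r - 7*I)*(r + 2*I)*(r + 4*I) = r^3 - I*r^2 + 34*r + 56*I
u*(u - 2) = u^2 - 2*u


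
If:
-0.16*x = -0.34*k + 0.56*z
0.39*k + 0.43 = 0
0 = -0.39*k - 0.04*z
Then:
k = -1.10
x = -39.97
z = 10.75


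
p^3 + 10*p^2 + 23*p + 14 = (p + 1)*(p + 2)*(p + 7)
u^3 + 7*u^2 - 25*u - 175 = (u - 5)*(u + 5)*(u + 7)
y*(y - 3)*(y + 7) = y^3 + 4*y^2 - 21*y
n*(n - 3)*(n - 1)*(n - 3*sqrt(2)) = n^4 - 3*sqrt(2)*n^3 - 4*n^3 + 3*n^2 + 12*sqrt(2)*n^2 - 9*sqrt(2)*n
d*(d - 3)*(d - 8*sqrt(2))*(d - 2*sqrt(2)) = d^4 - 10*sqrt(2)*d^3 - 3*d^3 + 32*d^2 + 30*sqrt(2)*d^2 - 96*d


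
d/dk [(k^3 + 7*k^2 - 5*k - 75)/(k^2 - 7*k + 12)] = (k^2 - 8*k - 65)/(k^2 - 8*k + 16)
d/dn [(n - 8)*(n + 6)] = 2*n - 2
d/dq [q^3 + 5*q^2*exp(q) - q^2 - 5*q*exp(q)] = 5*q^2*exp(q) + 3*q^2 + 5*q*exp(q) - 2*q - 5*exp(q)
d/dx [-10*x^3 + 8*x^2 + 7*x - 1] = -30*x^2 + 16*x + 7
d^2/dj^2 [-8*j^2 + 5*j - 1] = -16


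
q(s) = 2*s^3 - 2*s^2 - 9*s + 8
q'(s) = 6*s^2 - 4*s - 9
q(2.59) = 6.02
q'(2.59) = 20.89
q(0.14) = 6.71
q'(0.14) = -9.44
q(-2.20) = -3.18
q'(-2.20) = 28.84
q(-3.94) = -109.91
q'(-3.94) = 99.90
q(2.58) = 5.81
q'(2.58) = 20.62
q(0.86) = 0.05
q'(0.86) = -8.00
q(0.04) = 7.64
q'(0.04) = -9.15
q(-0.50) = 11.75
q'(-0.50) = -5.50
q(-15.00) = -7057.00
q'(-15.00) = 1401.00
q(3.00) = 17.00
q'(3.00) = 33.00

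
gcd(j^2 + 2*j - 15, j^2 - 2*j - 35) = j + 5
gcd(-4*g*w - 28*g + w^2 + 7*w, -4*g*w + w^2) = -4*g + w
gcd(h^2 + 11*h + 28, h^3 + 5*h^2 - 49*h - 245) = h + 7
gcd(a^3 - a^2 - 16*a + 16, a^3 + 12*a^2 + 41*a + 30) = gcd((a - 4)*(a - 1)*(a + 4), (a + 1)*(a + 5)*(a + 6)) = 1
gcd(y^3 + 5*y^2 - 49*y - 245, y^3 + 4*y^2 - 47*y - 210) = y^2 - 2*y - 35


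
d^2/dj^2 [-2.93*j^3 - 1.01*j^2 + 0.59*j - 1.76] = -17.58*j - 2.02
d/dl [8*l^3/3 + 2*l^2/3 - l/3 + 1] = 8*l^2 + 4*l/3 - 1/3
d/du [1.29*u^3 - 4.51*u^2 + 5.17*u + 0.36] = 3.87*u^2 - 9.02*u + 5.17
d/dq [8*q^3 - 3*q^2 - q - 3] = 24*q^2 - 6*q - 1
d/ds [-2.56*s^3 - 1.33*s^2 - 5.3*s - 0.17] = -7.68*s^2 - 2.66*s - 5.3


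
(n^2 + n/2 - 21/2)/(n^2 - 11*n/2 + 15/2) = (2*n + 7)/(2*n - 5)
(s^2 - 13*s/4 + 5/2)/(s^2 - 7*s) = (4*s^2 - 13*s + 10)/(4*s*(s - 7))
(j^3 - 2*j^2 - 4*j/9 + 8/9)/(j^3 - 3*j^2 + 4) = (j^2 - 4/9)/(j^2 - j - 2)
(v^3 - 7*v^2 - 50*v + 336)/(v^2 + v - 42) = v - 8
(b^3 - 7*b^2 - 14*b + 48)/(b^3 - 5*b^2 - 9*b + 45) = (b^2 - 10*b + 16)/(b^2 - 8*b + 15)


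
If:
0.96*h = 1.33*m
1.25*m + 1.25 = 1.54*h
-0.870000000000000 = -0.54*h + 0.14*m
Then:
No Solution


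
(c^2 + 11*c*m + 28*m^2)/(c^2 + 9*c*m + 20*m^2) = (c + 7*m)/(c + 5*m)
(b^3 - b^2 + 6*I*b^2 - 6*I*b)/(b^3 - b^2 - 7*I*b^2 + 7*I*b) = (b + 6*I)/(b - 7*I)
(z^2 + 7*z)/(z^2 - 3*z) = (z + 7)/(z - 3)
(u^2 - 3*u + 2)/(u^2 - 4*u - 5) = (-u^2 + 3*u - 2)/(-u^2 + 4*u + 5)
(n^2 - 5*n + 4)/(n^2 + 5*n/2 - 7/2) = 2*(n - 4)/(2*n + 7)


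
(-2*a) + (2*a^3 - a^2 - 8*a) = 2*a^3 - a^2 - 10*a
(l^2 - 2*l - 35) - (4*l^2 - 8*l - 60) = -3*l^2 + 6*l + 25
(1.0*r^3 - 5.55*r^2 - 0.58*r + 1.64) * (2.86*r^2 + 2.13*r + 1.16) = 2.86*r^5 - 13.743*r^4 - 12.3203*r^3 - 2.983*r^2 + 2.8204*r + 1.9024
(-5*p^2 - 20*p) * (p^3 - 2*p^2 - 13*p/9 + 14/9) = -5*p^5 - 10*p^4 + 425*p^3/9 + 190*p^2/9 - 280*p/9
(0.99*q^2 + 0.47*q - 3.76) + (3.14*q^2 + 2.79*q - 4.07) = 4.13*q^2 + 3.26*q - 7.83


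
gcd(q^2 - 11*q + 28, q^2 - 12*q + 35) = q - 7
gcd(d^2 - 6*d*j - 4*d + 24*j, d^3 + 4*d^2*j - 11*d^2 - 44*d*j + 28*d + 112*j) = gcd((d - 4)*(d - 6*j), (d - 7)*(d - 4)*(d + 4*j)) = d - 4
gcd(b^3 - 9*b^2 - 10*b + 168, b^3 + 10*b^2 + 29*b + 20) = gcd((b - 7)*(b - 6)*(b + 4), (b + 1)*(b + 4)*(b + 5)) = b + 4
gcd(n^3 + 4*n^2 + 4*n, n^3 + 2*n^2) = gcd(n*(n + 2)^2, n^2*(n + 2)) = n^2 + 2*n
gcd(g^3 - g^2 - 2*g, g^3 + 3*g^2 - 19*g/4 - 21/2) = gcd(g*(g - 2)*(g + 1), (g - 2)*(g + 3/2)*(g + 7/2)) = g - 2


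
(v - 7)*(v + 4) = v^2 - 3*v - 28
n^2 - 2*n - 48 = (n - 8)*(n + 6)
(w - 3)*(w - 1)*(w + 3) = w^3 - w^2 - 9*w + 9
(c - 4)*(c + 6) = c^2 + 2*c - 24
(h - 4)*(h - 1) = h^2 - 5*h + 4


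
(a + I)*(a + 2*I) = a^2 + 3*I*a - 2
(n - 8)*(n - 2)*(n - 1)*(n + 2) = n^4 - 9*n^3 + 4*n^2 + 36*n - 32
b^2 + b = b*(b + 1)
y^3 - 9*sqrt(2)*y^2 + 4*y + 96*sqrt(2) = (y - 8*sqrt(2))*(y - 3*sqrt(2))*(y + 2*sqrt(2))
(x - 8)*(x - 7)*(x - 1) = x^3 - 16*x^2 + 71*x - 56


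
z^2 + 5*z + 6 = (z + 2)*(z + 3)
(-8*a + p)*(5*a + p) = -40*a^2 - 3*a*p + p^2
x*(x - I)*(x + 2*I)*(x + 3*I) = x^4 + 4*I*x^3 - x^2 + 6*I*x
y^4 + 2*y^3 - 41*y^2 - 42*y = y*(y - 6)*(y + 1)*(y + 7)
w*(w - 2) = w^2 - 2*w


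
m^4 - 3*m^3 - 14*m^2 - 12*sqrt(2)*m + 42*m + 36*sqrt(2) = (m - 3)*(m - 3*sqrt(2))*(m + sqrt(2))*(m + 2*sqrt(2))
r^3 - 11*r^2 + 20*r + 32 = (r - 8)*(r - 4)*(r + 1)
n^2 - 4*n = n*(n - 4)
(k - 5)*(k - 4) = k^2 - 9*k + 20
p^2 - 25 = (p - 5)*(p + 5)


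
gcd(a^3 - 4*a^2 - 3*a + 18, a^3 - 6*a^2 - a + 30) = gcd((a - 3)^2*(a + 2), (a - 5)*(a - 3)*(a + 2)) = a^2 - a - 6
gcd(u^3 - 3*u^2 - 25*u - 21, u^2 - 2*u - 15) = u + 3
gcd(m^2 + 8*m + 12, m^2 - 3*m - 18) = 1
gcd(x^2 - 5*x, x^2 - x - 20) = x - 5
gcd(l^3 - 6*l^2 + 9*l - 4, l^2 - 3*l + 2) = l - 1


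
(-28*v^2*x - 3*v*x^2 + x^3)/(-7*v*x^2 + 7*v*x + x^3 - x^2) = (4*v + x)/(x - 1)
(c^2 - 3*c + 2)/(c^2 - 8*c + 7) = (c - 2)/(c - 7)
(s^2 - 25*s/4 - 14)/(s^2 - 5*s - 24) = (s + 7/4)/(s + 3)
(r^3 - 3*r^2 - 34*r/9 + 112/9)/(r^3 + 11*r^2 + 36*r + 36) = (r^2 - 5*r + 56/9)/(r^2 + 9*r + 18)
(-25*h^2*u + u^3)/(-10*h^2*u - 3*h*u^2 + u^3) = (5*h + u)/(2*h + u)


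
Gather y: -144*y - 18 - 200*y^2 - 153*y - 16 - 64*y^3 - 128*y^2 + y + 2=-64*y^3 - 328*y^2 - 296*y - 32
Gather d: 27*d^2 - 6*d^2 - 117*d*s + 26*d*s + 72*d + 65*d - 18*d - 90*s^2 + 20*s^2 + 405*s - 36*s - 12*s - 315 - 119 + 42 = 21*d^2 + d*(119 - 91*s) - 70*s^2 + 357*s - 392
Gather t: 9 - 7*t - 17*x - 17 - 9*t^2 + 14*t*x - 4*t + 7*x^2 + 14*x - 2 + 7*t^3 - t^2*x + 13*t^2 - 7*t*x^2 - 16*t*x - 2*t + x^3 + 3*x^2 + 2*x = 7*t^3 + t^2*(4 - x) + t*(-7*x^2 - 2*x - 13) + x^3 + 10*x^2 - x - 10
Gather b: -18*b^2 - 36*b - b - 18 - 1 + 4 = -18*b^2 - 37*b - 15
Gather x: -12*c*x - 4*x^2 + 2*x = -4*x^2 + x*(2 - 12*c)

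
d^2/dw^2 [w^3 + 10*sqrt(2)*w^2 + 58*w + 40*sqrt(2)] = 6*w + 20*sqrt(2)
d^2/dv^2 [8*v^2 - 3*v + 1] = 16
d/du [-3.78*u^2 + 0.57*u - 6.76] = 0.57 - 7.56*u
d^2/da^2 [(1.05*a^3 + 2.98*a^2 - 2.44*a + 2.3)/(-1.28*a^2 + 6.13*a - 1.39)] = (-3.5527136788005e-15*a^4 - 113.944322*a^3 + 62.882586*a^2 + 70.060602*a - 134.60372)/(2.097152*a^6 - 30.130176*a^5 + 151.127424*a^4 - 295.785373*a^3 + 164.114937*a^2 - 35.531319*a + 2.685619)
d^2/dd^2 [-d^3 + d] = -6*d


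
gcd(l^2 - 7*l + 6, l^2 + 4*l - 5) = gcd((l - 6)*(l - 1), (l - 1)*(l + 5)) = l - 1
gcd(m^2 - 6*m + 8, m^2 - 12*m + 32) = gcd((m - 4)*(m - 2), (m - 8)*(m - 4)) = m - 4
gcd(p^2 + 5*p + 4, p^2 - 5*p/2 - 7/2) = p + 1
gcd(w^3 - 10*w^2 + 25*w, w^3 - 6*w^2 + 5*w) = w^2 - 5*w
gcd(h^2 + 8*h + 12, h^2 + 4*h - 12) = h + 6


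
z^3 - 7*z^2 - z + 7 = (z - 7)*(z - 1)*(z + 1)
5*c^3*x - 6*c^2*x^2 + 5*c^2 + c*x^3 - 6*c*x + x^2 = (-5*c + x)*(-c + x)*(c*x + 1)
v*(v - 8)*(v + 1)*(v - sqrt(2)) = v^4 - 7*v^3 - sqrt(2)*v^3 - 8*v^2 + 7*sqrt(2)*v^2 + 8*sqrt(2)*v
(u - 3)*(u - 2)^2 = u^3 - 7*u^2 + 16*u - 12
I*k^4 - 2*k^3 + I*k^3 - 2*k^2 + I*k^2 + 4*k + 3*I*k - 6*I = (k + 2)*(k - I)*(k + 3*I)*(I*k - I)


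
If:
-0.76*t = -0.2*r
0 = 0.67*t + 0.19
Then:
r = -1.08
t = -0.28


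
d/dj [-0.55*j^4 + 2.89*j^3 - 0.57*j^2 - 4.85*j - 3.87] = -2.2*j^3 + 8.67*j^2 - 1.14*j - 4.85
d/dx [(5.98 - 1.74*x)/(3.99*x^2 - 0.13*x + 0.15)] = (6.9426*x^2 - 47.7204*x + 0.5164)/(15.9201*x^4 - 1.0374*x^3 + 1.2139*x^2 - 0.039*x + 0.0225)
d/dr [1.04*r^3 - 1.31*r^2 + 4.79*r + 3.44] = 3.12*r^2 - 2.62*r + 4.79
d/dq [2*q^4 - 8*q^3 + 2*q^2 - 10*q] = 8*q^3 - 24*q^2 + 4*q - 10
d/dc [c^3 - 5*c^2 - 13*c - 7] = 3*c^2 - 10*c - 13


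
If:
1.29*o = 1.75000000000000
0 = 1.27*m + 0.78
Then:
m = -0.61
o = 1.36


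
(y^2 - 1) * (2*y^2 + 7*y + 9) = 2*y^4 + 7*y^3 + 7*y^2 - 7*y - 9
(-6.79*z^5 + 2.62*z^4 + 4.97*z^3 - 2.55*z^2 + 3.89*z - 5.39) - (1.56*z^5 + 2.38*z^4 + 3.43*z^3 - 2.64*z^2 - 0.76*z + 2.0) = -8.35*z^5 + 0.24*z^4 + 1.54*z^3 + 0.0900000000000003*z^2 + 4.65*z - 7.39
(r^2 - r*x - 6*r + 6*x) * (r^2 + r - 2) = r^4 - r^3*x - 5*r^3 + 5*r^2*x - 8*r^2 + 8*r*x + 12*r - 12*x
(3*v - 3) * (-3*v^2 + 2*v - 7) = -9*v^3 + 15*v^2 - 27*v + 21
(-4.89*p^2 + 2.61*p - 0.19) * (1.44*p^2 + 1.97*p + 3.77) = -7.0416*p^4 - 5.8749*p^3 - 13.5672*p^2 + 9.4654*p - 0.7163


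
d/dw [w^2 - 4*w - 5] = 2*w - 4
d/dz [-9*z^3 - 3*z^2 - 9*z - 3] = -27*z^2 - 6*z - 9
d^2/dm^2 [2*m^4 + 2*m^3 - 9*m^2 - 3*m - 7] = 24*m^2 + 12*m - 18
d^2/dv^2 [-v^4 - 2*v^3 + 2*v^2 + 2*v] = -12*v^2 - 12*v + 4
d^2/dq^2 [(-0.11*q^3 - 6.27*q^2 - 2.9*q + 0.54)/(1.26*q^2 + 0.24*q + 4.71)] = (-4.44089209850063e-16*q^5 - 4.123044*q^3 + 227.657412*q^2 + 89.60031*q - 277.979454)/(2.000376*q^6 + 1.143072*q^5 + 22.650516*q^4 + 8.559648*q^3 + 84.669786*q^2 + 15.972552*q + 104.487111)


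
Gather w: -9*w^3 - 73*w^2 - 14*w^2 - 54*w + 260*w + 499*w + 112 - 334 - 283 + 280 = -9*w^3 - 87*w^2 + 705*w - 225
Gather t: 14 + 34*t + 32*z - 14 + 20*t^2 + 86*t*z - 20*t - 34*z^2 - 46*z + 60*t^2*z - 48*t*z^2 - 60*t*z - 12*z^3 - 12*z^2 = t^2*(60*z + 20) + t*(-48*z^2 + 26*z + 14) - 12*z^3 - 46*z^2 - 14*z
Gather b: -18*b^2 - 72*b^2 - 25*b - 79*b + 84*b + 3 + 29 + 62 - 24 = -90*b^2 - 20*b + 70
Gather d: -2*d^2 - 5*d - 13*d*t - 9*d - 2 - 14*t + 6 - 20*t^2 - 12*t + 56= -2*d^2 + d*(-13*t - 14) - 20*t^2 - 26*t + 60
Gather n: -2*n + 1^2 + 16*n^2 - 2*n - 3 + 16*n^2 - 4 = 32*n^2 - 4*n - 6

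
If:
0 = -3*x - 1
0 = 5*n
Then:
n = 0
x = -1/3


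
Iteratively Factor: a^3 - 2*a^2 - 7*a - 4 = (a + 1)*(a^2 - 3*a - 4) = (a + 1)^2*(a - 4)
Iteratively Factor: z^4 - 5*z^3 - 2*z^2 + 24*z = (z + 2)*(z^3 - 7*z^2 + 12*z) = (z - 4)*(z + 2)*(z^2 - 3*z) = (z - 4)*(z - 3)*(z + 2)*(z)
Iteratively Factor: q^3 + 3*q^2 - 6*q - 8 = (q + 4)*(q^2 - q - 2) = (q - 2)*(q + 4)*(q + 1)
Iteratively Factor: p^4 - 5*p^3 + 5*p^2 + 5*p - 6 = (p + 1)*(p^3 - 6*p^2 + 11*p - 6) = (p - 1)*(p + 1)*(p^2 - 5*p + 6) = (p - 2)*(p - 1)*(p + 1)*(p - 3)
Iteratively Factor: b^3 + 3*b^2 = (b)*(b^2 + 3*b) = b^2*(b + 3)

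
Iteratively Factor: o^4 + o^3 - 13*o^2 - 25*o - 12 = (o + 3)*(o^3 - 2*o^2 - 7*o - 4) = (o + 1)*(o + 3)*(o^2 - 3*o - 4) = (o - 4)*(o + 1)*(o + 3)*(o + 1)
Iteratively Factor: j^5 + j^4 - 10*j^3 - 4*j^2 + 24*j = (j - 2)*(j^4 + 3*j^3 - 4*j^2 - 12*j) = (j - 2)^2*(j^3 + 5*j^2 + 6*j) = (j - 2)^2*(j + 2)*(j^2 + 3*j) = (j - 2)^2*(j + 2)*(j + 3)*(j)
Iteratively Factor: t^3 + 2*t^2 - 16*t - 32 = (t + 2)*(t^2 - 16) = (t - 4)*(t + 2)*(t + 4)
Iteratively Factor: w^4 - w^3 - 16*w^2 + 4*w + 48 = (w - 4)*(w^3 + 3*w^2 - 4*w - 12) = (w - 4)*(w + 3)*(w^2 - 4) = (w - 4)*(w - 2)*(w + 3)*(w + 2)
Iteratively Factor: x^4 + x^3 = (x + 1)*(x^3) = x*(x + 1)*(x^2) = x^2*(x + 1)*(x)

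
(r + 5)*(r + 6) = r^2 + 11*r + 30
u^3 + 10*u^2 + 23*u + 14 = (u + 1)*(u + 2)*(u + 7)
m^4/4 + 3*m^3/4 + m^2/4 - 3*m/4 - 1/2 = (m/4 + 1/2)*(m - 1)*(m + 1)^2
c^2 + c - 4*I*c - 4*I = (c + 1)*(c - 4*I)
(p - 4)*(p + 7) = p^2 + 3*p - 28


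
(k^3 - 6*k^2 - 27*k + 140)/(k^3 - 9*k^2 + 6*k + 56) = (k + 5)/(k + 2)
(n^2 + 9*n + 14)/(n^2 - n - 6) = (n + 7)/(n - 3)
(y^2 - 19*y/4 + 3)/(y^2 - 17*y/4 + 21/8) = 2*(y - 4)/(2*y - 7)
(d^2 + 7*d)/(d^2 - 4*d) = (d + 7)/(d - 4)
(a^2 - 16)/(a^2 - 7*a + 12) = (a + 4)/(a - 3)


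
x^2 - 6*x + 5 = (x - 5)*(x - 1)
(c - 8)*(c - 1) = c^2 - 9*c + 8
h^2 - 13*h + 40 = (h - 8)*(h - 5)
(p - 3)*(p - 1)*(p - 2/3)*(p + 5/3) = p^4 - 3*p^3 - 19*p^2/9 + 67*p/9 - 10/3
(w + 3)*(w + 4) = w^2 + 7*w + 12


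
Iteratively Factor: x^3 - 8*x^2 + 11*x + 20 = (x - 5)*(x^2 - 3*x - 4) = (x - 5)*(x + 1)*(x - 4)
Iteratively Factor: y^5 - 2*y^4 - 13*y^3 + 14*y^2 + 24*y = (y - 4)*(y^4 + 2*y^3 - 5*y^2 - 6*y) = y*(y - 4)*(y^3 + 2*y^2 - 5*y - 6) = y*(y - 4)*(y - 2)*(y^2 + 4*y + 3) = y*(y - 4)*(y - 2)*(y + 3)*(y + 1)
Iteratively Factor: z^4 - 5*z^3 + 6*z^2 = (z - 3)*(z^3 - 2*z^2) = z*(z - 3)*(z^2 - 2*z) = z*(z - 3)*(z - 2)*(z)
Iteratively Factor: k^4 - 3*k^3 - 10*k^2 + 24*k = (k)*(k^3 - 3*k^2 - 10*k + 24) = k*(k - 2)*(k^2 - k - 12) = k*(k - 2)*(k + 3)*(k - 4)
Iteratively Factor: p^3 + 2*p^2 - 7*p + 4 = (p - 1)*(p^2 + 3*p - 4) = (p - 1)^2*(p + 4)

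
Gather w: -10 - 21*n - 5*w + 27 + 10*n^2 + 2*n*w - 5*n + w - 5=10*n^2 - 26*n + w*(2*n - 4) + 12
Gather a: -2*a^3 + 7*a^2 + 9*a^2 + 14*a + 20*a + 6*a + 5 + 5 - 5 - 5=-2*a^3 + 16*a^2 + 40*a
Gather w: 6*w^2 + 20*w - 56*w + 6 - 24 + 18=6*w^2 - 36*w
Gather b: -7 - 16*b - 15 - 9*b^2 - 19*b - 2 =-9*b^2 - 35*b - 24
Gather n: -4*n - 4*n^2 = -4*n^2 - 4*n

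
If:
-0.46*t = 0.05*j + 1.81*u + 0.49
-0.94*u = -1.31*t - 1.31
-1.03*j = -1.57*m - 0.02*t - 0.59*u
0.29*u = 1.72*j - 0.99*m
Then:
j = 0.01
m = 0.03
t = -1.01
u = -0.01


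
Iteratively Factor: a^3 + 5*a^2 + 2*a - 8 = (a + 4)*(a^2 + a - 2) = (a - 1)*(a + 4)*(a + 2)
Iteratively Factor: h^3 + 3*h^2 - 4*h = (h)*(h^2 + 3*h - 4) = h*(h + 4)*(h - 1)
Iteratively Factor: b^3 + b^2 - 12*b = (b - 3)*(b^2 + 4*b) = b*(b - 3)*(b + 4)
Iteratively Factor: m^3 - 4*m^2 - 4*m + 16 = (m + 2)*(m^2 - 6*m + 8) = (m - 4)*(m + 2)*(m - 2)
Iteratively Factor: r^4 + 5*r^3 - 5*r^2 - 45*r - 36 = (r + 4)*(r^3 + r^2 - 9*r - 9) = (r + 1)*(r + 4)*(r^2 - 9) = (r - 3)*(r + 1)*(r + 4)*(r + 3)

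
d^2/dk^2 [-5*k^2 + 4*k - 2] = -10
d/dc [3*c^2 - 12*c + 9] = 6*c - 12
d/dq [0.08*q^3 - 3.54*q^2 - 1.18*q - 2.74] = 0.24*q^2 - 7.08*q - 1.18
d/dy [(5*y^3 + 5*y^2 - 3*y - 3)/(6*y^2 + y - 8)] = (30*y^4 + 10*y^3 - 97*y^2 - 44*y + 27)/(36*y^4 + 12*y^3 - 95*y^2 - 16*y + 64)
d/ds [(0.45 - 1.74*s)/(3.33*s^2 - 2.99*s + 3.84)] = (5.7942*s^2 - 2.997*s - 5.3361)/(11.0889*s^4 - 19.9134*s^3 + 34.5145*s^2 - 22.9632*s + 14.7456)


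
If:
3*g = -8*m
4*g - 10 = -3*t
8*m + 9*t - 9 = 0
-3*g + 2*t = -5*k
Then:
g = 7/5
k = 19/75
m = -21/40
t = 22/15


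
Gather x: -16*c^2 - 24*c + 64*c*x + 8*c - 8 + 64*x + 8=-16*c^2 - 16*c + x*(64*c + 64)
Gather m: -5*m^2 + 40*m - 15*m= -5*m^2 + 25*m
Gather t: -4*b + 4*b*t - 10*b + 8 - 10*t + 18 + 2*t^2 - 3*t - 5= -14*b + 2*t^2 + t*(4*b - 13) + 21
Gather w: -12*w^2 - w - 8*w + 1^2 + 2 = -12*w^2 - 9*w + 3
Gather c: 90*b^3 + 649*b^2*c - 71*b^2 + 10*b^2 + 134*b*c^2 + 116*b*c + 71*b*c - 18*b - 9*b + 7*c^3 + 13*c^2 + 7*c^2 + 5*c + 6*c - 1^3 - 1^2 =90*b^3 - 61*b^2 - 27*b + 7*c^3 + c^2*(134*b + 20) + c*(649*b^2 + 187*b + 11) - 2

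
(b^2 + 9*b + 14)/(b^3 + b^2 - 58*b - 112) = 1/(b - 8)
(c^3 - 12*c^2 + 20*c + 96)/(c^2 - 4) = (c^2 - 14*c + 48)/(c - 2)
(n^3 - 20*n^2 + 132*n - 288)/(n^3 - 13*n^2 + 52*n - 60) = (n^2 - 14*n + 48)/(n^2 - 7*n + 10)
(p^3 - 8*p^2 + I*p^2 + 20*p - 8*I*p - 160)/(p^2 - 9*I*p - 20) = (p^2 + p*(-8 + 5*I) - 40*I)/(p - 5*I)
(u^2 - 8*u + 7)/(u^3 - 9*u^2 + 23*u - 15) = (u - 7)/(u^2 - 8*u + 15)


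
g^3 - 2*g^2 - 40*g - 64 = (g - 8)*(g + 2)*(g + 4)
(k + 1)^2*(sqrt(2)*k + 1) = sqrt(2)*k^3 + k^2 + 2*sqrt(2)*k^2 + sqrt(2)*k + 2*k + 1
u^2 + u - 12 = (u - 3)*(u + 4)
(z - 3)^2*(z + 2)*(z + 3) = z^4 - z^3 - 15*z^2 + 9*z + 54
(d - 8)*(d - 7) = d^2 - 15*d + 56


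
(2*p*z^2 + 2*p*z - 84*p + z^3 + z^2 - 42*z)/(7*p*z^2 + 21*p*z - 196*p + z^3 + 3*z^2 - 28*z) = (2*p*z - 12*p + z^2 - 6*z)/(7*p*z - 28*p + z^2 - 4*z)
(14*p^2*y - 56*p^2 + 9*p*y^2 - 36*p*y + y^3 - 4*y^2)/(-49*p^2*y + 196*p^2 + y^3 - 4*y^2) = (2*p + y)/(-7*p + y)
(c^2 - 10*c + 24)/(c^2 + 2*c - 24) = (c - 6)/(c + 6)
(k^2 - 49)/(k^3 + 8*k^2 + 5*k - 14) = (k - 7)/(k^2 + k - 2)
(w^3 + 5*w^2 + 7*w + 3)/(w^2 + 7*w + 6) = (w^2 + 4*w + 3)/(w + 6)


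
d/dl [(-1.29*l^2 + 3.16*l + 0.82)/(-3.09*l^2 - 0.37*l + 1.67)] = (10.2417*l^2 + 0.758999999999999*l + 5.5806)/(9.5481*l^4 + 2.2866*l^3 - 10.1837*l^2 - 1.2358*l + 2.7889)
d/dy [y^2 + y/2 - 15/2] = 2*y + 1/2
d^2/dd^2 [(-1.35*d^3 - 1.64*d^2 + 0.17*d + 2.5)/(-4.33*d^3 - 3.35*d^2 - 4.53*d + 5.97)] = (-1.70530256582424e-13*d^7 + 22.331542*d^6 - 178.004568*d^5 - 351.501606*d^4 + 75.781152*d^3 - 537.557334*d^2 - 347.0922*d - 94.894842)/(81.182737*d^9 + 188.426445*d^8 + 400.577826*d^7 + 96.062066*d^6 - 100.506744*d^5 - 697.365648*d^4 + 12.348558*d^3 - 9.33827400000007*d^2 + 484.359831*d - 212.776173)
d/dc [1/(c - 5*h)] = -1/(c - 5*h)^2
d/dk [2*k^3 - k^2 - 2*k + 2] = 6*k^2 - 2*k - 2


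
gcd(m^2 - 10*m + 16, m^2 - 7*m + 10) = m - 2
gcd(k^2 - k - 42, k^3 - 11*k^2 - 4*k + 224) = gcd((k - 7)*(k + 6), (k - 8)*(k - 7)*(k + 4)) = k - 7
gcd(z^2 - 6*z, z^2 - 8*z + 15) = 1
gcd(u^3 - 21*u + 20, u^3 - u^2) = u - 1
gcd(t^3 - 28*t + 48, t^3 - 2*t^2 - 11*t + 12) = t - 4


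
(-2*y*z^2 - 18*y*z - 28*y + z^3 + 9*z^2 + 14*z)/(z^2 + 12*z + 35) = (-2*y*z - 4*y + z^2 + 2*z)/(z + 5)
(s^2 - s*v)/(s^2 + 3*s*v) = (s - v)/(s + 3*v)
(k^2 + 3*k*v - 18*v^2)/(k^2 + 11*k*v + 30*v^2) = (k - 3*v)/(k + 5*v)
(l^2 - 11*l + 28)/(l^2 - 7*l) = (l - 4)/l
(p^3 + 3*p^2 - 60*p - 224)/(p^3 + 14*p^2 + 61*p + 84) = (p - 8)/(p + 3)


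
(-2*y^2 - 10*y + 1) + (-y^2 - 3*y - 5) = -3*y^2 - 13*y - 4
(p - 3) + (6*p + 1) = 7*p - 2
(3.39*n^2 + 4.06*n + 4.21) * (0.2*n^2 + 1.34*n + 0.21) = 0.678*n^4 + 5.3546*n^3 + 6.9943*n^2 + 6.494*n + 0.8841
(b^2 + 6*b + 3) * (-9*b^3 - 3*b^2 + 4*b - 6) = -9*b^5 - 57*b^4 - 41*b^3 + 9*b^2 - 24*b - 18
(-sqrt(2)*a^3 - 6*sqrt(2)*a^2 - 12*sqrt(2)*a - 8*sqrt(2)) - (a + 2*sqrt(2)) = -sqrt(2)*a^3 - 6*sqrt(2)*a^2 - 12*sqrt(2)*a - a - 10*sqrt(2)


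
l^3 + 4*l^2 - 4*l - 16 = (l - 2)*(l + 2)*(l + 4)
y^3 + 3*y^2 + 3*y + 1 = (y + 1)^3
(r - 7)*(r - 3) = r^2 - 10*r + 21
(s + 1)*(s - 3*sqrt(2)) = s^2 - 3*sqrt(2)*s + s - 3*sqrt(2)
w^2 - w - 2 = (w - 2)*(w + 1)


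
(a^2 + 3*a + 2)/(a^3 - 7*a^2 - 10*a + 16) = (a + 1)/(a^2 - 9*a + 8)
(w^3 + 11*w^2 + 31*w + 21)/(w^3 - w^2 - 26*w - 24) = (w^2 + 10*w + 21)/(w^2 - 2*w - 24)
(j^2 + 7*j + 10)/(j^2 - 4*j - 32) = (j^2 + 7*j + 10)/(j^2 - 4*j - 32)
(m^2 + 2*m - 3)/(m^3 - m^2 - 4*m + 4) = (m + 3)/(m^2 - 4)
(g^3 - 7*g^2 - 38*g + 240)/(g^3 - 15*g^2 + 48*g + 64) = (g^2 + g - 30)/(g^2 - 7*g - 8)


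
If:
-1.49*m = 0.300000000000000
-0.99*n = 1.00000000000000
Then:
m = -0.20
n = -1.01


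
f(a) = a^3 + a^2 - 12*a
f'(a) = 3*a^2 + 2*a - 12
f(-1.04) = 12.44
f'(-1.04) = -10.84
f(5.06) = 94.44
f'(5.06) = 74.93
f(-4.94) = -36.87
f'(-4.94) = 51.33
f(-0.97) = 11.67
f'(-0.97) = -11.12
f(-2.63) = 20.29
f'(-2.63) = 3.49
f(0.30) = -3.48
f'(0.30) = -11.13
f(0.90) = -9.26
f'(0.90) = -7.77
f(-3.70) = 7.44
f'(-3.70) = 21.67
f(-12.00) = -1440.00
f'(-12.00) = 396.00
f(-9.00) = -540.00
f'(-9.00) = 213.00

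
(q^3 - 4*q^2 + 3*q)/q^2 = q - 4 + 3/q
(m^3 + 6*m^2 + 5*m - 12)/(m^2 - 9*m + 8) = (m^2 + 7*m + 12)/(m - 8)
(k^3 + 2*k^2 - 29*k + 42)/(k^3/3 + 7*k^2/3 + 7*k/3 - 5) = 3*(k^3 + 2*k^2 - 29*k + 42)/(k^3 + 7*k^2 + 7*k - 15)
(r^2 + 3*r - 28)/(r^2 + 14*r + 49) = (r - 4)/(r + 7)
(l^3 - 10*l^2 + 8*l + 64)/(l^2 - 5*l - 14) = (l^2 - 12*l + 32)/(l - 7)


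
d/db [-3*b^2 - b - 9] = -6*b - 1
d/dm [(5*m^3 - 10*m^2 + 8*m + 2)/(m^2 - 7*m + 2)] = (5*m^4 - 70*m^3 + 92*m^2 - 44*m + 30)/(m^4 - 14*m^3 + 53*m^2 - 28*m + 4)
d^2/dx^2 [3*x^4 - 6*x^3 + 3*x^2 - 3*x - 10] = 36*x^2 - 36*x + 6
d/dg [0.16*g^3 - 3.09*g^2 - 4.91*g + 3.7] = 0.48*g^2 - 6.18*g - 4.91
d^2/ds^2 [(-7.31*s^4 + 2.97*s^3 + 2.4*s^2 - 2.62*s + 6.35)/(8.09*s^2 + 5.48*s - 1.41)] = (-956.851222*s^6 - 1944.454152*s^5 - 816.826710000001*s^4 + 594.116686*s^3 + 2345.744262*s^2 + 1545.206394*s + 495.308158)/(529.475129*s^6 + 1075.966764*s^5 + 451.992345*s^4 - 210.49228*s^3 - 78.777405*s^2 + 32.684364*s - 2.803221)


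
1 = 1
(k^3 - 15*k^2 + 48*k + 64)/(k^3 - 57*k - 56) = (k - 8)/(k + 7)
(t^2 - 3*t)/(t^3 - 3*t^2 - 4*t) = (3 - t)/(-t^2 + 3*t + 4)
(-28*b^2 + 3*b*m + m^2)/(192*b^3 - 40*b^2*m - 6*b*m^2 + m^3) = (-7*b - m)/(48*b^2 + 2*b*m - m^2)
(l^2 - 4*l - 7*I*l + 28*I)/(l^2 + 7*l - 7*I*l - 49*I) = (l - 4)/(l + 7)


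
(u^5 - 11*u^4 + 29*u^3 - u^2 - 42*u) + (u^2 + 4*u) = u^5 - 11*u^4 + 29*u^3 - 38*u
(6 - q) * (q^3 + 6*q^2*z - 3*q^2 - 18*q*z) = -q^4 - 6*q^3*z + 9*q^3 + 54*q^2*z - 18*q^2 - 108*q*z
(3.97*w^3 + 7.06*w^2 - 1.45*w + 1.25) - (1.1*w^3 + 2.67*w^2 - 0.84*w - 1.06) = 2.87*w^3 + 4.39*w^2 - 0.61*w + 2.31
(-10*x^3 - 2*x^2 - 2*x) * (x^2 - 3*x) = -10*x^5 + 28*x^4 + 4*x^3 + 6*x^2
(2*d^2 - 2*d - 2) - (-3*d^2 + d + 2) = 5*d^2 - 3*d - 4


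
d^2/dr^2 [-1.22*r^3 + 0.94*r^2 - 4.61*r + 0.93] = 1.88 - 7.32*r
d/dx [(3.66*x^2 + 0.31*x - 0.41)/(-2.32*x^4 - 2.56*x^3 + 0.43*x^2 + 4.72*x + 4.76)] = (16.9824*x^5 + 11.5272*x^4 - 2.2176*x^3 + 13.9931*x^2 + 35.1958*x + 3.4108)/(5.3824*x^8 + 11.8784*x^7 + 4.5584*x^6 - 24.1024*x^5 - 46.0679*x^4 - 20.312*x^3 + 26.372*x^2 + 44.9344*x + 22.6576)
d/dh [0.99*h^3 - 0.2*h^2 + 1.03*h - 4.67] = 2.97*h^2 - 0.4*h + 1.03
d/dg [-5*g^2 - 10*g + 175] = -10*g - 10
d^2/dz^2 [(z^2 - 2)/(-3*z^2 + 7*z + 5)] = 2*(-21*z^3 + 9*z^2 - 126*z + 103)/(27*z^6 - 189*z^5 + 306*z^4 + 287*z^3 - 510*z^2 - 525*z - 125)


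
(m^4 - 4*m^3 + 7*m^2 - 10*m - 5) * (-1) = -m^4 + 4*m^3 - 7*m^2 + 10*m + 5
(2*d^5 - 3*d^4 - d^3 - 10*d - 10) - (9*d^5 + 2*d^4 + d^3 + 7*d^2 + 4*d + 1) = -7*d^5 - 5*d^4 - 2*d^3 - 7*d^2 - 14*d - 11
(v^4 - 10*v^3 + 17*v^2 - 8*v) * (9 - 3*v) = -3*v^5 + 39*v^4 - 141*v^3 + 177*v^2 - 72*v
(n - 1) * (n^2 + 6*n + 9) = n^3 + 5*n^2 + 3*n - 9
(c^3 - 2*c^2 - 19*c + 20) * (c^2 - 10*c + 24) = c^5 - 12*c^4 + 25*c^3 + 162*c^2 - 656*c + 480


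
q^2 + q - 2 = (q - 1)*(q + 2)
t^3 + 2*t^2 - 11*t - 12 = (t - 3)*(t + 1)*(t + 4)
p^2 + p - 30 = (p - 5)*(p + 6)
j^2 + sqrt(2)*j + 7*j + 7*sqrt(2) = (j + 7)*(j + sqrt(2))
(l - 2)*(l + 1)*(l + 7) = l^3 + 6*l^2 - 9*l - 14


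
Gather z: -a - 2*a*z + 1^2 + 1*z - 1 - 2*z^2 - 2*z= -a - 2*z^2 + z*(-2*a - 1)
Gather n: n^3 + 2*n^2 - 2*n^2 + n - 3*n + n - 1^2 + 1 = n^3 - n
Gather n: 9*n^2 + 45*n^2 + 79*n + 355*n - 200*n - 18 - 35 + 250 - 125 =54*n^2 + 234*n + 72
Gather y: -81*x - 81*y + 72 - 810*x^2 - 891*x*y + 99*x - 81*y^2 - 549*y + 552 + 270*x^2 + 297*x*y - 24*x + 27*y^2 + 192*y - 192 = -540*x^2 - 6*x - 54*y^2 + y*(-594*x - 438) + 432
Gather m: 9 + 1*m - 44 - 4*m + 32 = -3*m - 3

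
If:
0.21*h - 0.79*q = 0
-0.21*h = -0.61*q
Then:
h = 0.00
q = 0.00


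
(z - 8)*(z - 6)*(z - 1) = z^3 - 15*z^2 + 62*z - 48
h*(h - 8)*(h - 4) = h^3 - 12*h^2 + 32*h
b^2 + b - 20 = (b - 4)*(b + 5)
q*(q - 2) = q^2 - 2*q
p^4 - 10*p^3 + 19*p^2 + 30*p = p*(p - 6)*(p - 5)*(p + 1)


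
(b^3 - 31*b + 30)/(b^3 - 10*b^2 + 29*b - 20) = (b + 6)/(b - 4)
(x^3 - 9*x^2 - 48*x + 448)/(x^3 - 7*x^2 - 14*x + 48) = (x^2 - x - 56)/(x^2 + x - 6)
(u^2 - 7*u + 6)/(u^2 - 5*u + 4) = (u - 6)/(u - 4)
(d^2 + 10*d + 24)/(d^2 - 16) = (d + 6)/(d - 4)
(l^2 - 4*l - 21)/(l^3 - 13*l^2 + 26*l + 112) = (l + 3)/(l^2 - 6*l - 16)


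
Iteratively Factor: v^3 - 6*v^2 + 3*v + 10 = (v + 1)*(v^2 - 7*v + 10) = (v - 5)*(v + 1)*(v - 2)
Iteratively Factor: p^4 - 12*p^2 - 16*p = (p - 4)*(p^3 + 4*p^2 + 4*p) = (p - 4)*(p + 2)*(p^2 + 2*p) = p*(p - 4)*(p + 2)*(p + 2)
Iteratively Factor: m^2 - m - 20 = (m + 4)*(m - 5)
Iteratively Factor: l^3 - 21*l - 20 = (l + 1)*(l^2 - l - 20) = (l - 5)*(l + 1)*(l + 4)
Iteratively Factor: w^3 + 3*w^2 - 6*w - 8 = (w + 1)*(w^2 + 2*w - 8) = (w + 1)*(w + 4)*(w - 2)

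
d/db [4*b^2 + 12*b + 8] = 8*b + 12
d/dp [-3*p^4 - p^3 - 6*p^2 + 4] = 3*p*(-4*p^2 - p - 4)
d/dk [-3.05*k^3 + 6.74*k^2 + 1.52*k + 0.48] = -9.15*k^2 + 13.48*k + 1.52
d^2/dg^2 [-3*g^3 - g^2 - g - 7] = -18*g - 2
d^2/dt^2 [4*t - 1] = 0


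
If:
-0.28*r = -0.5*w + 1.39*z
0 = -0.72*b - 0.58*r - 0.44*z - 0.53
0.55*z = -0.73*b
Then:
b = -0.753424657534247*z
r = 0.176665092111479*z - 0.913793103448276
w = 2.87893245158243*z - 0.511724137931034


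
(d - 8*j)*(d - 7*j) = d^2 - 15*d*j + 56*j^2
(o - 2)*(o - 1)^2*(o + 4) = o^4 - 11*o^2 + 18*o - 8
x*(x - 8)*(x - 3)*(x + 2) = x^4 - 9*x^3 + 2*x^2 + 48*x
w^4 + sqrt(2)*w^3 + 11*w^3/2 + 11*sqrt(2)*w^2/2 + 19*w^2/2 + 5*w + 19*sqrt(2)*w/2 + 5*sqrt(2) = (w + 1)*(w + 2)*(w + 5/2)*(w + sqrt(2))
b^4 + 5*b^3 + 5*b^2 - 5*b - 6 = (b - 1)*(b + 1)*(b + 2)*(b + 3)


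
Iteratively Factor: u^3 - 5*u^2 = (u)*(u^2 - 5*u) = u^2*(u - 5)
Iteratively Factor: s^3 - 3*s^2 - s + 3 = (s + 1)*(s^2 - 4*s + 3) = (s - 1)*(s + 1)*(s - 3)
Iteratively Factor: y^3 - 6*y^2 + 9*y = (y - 3)*(y^2 - 3*y) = (y - 3)^2*(y)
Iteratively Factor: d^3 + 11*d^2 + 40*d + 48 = (d + 3)*(d^2 + 8*d + 16) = (d + 3)*(d + 4)*(d + 4)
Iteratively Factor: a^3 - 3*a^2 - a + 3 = (a - 3)*(a^2 - 1) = (a - 3)*(a + 1)*(a - 1)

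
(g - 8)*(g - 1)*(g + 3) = g^3 - 6*g^2 - 19*g + 24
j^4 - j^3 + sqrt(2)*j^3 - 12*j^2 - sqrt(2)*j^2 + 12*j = j*(j - 1)*(j - 2*sqrt(2))*(j + 3*sqrt(2))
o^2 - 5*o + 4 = (o - 4)*(o - 1)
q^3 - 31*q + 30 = (q - 5)*(q - 1)*(q + 6)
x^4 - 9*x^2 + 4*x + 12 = (x - 2)^2*(x + 1)*(x + 3)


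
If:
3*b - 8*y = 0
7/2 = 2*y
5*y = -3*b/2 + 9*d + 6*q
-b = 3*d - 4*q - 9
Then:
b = 14/3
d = 89/54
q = 11/72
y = 7/4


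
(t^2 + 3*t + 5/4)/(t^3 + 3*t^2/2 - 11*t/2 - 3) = (t + 5/2)/(t^2 + t - 6)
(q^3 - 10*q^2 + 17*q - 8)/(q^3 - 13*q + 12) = (q^2 - 9*q + 8)/(q^2 + q - 12)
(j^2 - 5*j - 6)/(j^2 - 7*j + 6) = (j + 1)/(j - 1)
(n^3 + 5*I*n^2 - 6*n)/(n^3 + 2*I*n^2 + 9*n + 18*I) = n/(n - 3*I)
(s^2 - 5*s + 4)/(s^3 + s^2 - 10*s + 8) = (s - 4)/(s^2 + 2*s - 8)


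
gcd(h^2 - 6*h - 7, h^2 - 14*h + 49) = h - 7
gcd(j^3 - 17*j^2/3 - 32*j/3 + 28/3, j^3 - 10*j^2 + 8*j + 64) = j + 2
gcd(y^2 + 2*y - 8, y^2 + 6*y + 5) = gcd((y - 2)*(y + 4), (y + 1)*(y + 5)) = 1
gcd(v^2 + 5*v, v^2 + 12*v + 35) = v + 5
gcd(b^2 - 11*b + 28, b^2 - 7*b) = b - 7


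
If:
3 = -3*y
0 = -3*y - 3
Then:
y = -1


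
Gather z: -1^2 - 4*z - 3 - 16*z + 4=-20*z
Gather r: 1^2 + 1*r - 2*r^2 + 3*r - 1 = -2*r^2 + 4*r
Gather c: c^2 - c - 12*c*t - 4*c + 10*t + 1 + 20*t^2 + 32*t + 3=c^2 + c*(-12*t - 5) + 20*t^2 + 42*t + 4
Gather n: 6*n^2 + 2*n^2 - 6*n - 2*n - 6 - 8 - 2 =8*n^2 - 8*n - 16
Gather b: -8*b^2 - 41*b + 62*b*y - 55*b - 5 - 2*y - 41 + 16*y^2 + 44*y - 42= -8*b^2 + b*(62*y - 96) + 16*y^2 + 42*y - 88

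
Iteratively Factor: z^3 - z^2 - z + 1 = (z - 1)*(z^2 - 1) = (z - 1)^2*(z + 1)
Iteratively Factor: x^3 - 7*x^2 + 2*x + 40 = (x - 5)*(x^2 - 2*x - 8) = (x - 5)*(x + 2)*(x - 4)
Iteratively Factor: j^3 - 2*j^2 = (j)*(j^2 - 2*j) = j^2*(j - 2)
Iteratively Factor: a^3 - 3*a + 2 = (a + 2)*(a^2 - 2*a + 1) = (a - 1)*(a + 2)*(a - 1)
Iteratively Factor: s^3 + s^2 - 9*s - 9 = (s + 3)*(s^2 - 2*s - 3) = (s + 1)*(s + 3)*(s - 3)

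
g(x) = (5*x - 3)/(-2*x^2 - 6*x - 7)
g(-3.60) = 1.86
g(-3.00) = 2.57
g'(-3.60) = 0.93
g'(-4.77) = 0.41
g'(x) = (4*x + 6)*(5*x - 3)/(-2*x^2 - 6*x - 7)^2 + 5/(-2*x^2 - 6*x - 7)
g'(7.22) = 0.02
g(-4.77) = 1.12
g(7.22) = -0.21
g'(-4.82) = 0.39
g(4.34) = -0.26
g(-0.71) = 1.75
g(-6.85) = 0.62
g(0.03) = 0.40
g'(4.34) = 0.02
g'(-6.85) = 0.14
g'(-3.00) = 1.49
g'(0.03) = -1.03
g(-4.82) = 1.10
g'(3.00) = 0.00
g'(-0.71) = -2.81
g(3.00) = -0.28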